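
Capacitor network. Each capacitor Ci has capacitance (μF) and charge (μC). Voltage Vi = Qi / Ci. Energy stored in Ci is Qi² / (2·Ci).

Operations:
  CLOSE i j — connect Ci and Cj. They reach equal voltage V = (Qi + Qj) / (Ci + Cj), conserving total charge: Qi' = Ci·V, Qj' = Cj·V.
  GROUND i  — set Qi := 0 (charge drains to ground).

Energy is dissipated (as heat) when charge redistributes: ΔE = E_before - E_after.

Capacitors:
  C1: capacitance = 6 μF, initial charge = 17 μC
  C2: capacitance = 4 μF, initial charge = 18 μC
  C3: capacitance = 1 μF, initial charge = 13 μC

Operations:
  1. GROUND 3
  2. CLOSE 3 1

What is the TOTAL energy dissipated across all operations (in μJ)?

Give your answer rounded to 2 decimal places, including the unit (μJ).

Initial: C1(6μF, Q=17μC, V=2.83V), C2(4μF, Q=18μC, V=4.50V), C3(1μF, Q=13μC, V=13.00V)
Op 1: GROUND 3: Q3=0; energy lost=84.500
Op 2: CLOSE 3-1: Q_total=17.00, C_total=7.00, V=2.43; Q3=2.43, Q1=14.57; dissipated=3.440
Total dissipated: 87.940 μJ

Answer: 87.94 μJ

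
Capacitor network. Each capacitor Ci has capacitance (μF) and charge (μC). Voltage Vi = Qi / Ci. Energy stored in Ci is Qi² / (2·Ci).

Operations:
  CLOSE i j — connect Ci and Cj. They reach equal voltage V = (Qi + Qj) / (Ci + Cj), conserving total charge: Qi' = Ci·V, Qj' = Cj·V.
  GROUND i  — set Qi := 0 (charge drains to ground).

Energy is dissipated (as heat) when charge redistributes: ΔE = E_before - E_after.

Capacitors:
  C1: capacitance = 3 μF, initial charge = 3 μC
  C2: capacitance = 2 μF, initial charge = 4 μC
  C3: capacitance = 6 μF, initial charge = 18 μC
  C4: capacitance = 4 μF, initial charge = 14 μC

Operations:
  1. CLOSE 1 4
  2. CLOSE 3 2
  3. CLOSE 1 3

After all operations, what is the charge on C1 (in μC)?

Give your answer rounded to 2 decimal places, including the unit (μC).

Initial: C1(3μF, Q=3μC, V=1.00V), C2(2μF, Q=4μC, V=2.00V), C3(6μF, Q=18μC, V=3.00V), C4(4μF, Q=14μC, V=3.50V)
Op 1: CLOSE 1-4: Q_total=17.00, C_total=7.00, V=2.43; Q1=7.29, Q4=9.71; dissipated=5.357
Op 2: CLOSE 3-2: Q_total=22.00, C_total=8.00, V=2.75; Q3=16.50, Q2=5.50; dissipated=0.750
Op 3: CLOSE 1-3: Q_total=23.79, C_total=9.00, V=2.64; Q1=7.93, Q3=15.86; dissipated=0.103
Final charges: Q1=7.93, Q2=5.50, Q3=15.86, Q4=9.71

Answer: 7.93 μC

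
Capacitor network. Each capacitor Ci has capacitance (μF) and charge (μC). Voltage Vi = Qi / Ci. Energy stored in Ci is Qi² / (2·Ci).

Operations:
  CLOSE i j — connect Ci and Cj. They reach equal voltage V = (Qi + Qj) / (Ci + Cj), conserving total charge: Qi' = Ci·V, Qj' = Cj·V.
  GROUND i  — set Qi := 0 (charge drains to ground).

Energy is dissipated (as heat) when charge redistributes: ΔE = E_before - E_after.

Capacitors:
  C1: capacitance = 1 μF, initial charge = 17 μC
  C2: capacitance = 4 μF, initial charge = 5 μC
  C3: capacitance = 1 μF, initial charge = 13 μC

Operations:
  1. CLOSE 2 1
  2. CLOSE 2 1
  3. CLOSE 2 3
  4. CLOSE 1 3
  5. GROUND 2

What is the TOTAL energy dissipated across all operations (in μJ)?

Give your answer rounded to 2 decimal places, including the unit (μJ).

Initial: C1(1μF, Q=17μC, V=17.00V), C2(4μF, Q=5μC, V=1.25V), C3(1μF, Q=13μC, V=13.00V)
Op 1: CLOSE 2-1: Q_total=22.00, C_total=5.00, V=4.40; Q2=17.60, Q1=4.40; dissipated=99.225
Op 2: CLOSE 2-1: Q_total=22.00, C_total=5.00, V=4.40; Q2=17.60, Q1=4.40; dissipated=0.000
Op 3: CLOSE 2-3: Q_total=30.60, C_total=5.00, V=6.12; Q2=24.48, Q3=6.12; dissipated=29.584
Op 4: CLOSE 1-3: Q_total=10.52, C_total=2.00, V=5.26; Q1=5.26, Q3=5.26; dissipated=0.740
Op 5: GROUND 2: Q2=0; energy lost=74.909
Total dissipated: 204.457 μJ

Answer: 204.46 μJ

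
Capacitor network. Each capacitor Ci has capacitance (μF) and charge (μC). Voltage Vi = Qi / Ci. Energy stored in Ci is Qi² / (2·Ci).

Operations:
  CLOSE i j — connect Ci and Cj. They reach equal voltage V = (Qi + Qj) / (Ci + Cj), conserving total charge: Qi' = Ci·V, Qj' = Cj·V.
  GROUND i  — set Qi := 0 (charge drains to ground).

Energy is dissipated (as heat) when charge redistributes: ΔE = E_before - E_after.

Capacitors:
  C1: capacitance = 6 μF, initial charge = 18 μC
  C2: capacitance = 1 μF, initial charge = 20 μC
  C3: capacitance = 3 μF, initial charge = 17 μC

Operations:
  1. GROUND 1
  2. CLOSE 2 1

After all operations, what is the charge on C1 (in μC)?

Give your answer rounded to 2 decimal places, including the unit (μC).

Answer: 17.14 μC

Derivation:
Initial: C1(6μF, Q=18μC, V=3.00V), C2(1μF, Q=20μC, V=20.00V), C3(3μF, Q=17μC, V=5.67V)
Op 1: GROUND 1: Q1=0; energy lost=27.000
Op 2: CLOSE 2-1: Q_total=20.00, C_total=7.00, V=2.86; Q2=2.86, Q1=17.14; dissipated=171.429
Final charges: Q1=17.14, Q2=2.86, Q3=17.00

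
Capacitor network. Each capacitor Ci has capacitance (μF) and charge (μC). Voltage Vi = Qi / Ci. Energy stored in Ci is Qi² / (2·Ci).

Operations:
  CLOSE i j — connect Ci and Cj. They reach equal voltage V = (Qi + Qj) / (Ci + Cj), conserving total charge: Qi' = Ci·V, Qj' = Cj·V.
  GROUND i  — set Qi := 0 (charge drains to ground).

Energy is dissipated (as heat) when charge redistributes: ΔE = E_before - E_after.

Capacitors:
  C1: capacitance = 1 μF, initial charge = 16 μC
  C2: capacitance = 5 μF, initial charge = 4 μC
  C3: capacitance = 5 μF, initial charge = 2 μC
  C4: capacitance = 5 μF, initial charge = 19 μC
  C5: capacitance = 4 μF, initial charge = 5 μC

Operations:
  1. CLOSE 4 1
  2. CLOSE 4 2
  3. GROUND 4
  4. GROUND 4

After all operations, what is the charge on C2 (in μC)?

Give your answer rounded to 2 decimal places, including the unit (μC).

Initial: C1(1μF, Q=16μC, V=16.00V), C2(5μF, Q=4μC, V=0.80V), C3(5μF, Q=2μC, V=0.40V), C4(5μF, Q=19μC, V=3.80V), C5(4μF, Q=5μC, V=1.25V)
Op 1: CLOSE 4-1: Q_total=35.00, C_total=6.00, V=5.83; Q4=29.17, Q1=5.83; dissipated=62.017
Op 2: CLOSE 4-2: Q_total=33.17, C_total=10.00, V=3.32; Q4=16.58, Q2=16.58; dissipated=31.668
Op 3: GROUND 4: Q4=0; energy lost=27.501
Op 4: GROUND 4: Q4=0; energy lost=0.000
Final charges: Q1=5.83, Q2=16.58, Q3=2.00, Q4=0.00, Q5=5.00

Answer: 16.58 μC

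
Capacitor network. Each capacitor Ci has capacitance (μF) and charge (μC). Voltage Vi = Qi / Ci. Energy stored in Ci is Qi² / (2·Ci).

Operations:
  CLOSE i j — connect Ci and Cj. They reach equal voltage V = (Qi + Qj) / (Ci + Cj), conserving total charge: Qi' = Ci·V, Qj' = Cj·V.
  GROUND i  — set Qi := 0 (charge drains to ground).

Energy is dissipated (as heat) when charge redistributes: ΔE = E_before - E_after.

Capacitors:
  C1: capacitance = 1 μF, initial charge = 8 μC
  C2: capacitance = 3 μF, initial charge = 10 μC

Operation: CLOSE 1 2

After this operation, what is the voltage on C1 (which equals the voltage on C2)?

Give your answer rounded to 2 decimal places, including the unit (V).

Initial: C1(1μF, Q=8μC, V=8.00V), C2(3μF, Q=10μC, V=3.33V)
Op 1: CLOSE 1-2: Q_total=18.00, C_total=4.00, V=4.50; Q1=4.50, Q2=13.50; dissipated=8.167

Answer: 4.50 V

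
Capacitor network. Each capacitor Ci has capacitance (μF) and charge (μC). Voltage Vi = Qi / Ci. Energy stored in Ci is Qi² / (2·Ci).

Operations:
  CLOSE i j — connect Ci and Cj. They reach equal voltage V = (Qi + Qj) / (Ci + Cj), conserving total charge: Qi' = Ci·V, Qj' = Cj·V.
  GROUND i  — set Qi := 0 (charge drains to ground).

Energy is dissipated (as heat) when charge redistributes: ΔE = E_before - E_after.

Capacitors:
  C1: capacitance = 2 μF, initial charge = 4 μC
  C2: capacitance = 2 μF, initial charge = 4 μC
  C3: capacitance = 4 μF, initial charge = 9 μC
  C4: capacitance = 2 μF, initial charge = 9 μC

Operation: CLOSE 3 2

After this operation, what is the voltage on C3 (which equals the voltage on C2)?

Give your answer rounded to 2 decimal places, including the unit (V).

Initial: C1(2μF, Q=4μC, V=2.00V), C2(2μF, Q=4μC, V=2.00V), C3(4μF, Q=9μC, V=2.25V), C4(2μF, Q=9μC, V=4.50V)
Op 1: CLOSE 3-2: Q_total=13.00, C_total=6.00, V=2.17; Q3=8.67, Q2=4.33; dissipated=0.042

Answer: 2.17 V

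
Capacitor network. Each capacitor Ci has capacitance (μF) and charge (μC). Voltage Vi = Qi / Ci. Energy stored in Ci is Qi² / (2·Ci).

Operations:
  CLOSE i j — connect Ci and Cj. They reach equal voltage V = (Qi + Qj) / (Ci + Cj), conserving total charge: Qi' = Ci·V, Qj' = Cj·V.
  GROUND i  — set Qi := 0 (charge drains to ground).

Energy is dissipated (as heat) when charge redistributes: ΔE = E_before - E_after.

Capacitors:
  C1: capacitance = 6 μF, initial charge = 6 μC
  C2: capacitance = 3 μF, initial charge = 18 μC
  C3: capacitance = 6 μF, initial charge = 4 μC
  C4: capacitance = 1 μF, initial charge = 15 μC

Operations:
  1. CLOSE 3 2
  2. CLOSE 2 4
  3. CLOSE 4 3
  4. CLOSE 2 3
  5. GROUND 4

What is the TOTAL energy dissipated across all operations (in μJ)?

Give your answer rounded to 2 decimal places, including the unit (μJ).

Answer: 103.21 μJ

Derivation:
Initial: C1(6μF, Q=6μC, V=1.00V), C2(3μF, Q=18μC, V=6.00V), C3(6μF, Q=4μC, V=0.67V), C4(1μF, Q=15μC, V=15.00V)
Op 1: CLOSE 3-2: Q_total=22.00, C_total=9.00, V=2.44; Q3=14.67, Q2=7.33; dissipated=28.444
Op 2: CLOSE 2-4: Q_total=22.33, C_total=4.00, V=5.58; Q2=16.75, Q4=5.58; dissipated=59.116
Op 3: CLOSE 4-3: Q_total=20.25, C_total=7.00, V=2.89; Q4=2.89, Q3=17.36; dissipated=4.223
Op 4: CLOSE 2-3: Q_total=34.11, C_total=9.00, V=3.79; Q2=11.37, Q3=22.74; dissipated=7.239
Op 5: GROUND 4: Q4=0; energy lost=4.184
Total dissipated: 103.206 μJ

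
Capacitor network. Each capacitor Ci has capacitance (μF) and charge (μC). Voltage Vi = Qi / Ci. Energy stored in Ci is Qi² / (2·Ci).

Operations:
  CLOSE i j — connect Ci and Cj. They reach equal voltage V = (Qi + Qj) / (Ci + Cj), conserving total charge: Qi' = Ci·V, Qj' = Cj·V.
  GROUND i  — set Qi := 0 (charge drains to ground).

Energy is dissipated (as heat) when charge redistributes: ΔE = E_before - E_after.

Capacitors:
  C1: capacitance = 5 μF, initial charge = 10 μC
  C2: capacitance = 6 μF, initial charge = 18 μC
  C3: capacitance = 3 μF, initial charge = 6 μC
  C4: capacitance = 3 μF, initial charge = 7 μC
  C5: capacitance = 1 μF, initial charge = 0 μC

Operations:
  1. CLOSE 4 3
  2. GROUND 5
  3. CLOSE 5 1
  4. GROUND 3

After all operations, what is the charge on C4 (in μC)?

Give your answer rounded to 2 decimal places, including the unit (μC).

Answer: 6.50 μC

Derivation:
Initial: C1(5μF, Q=10μC, V=2.00V), C2(6μF, Q=18μC, V=3.00V), C3(3μF, Q=6μC, V=2.00V), C4(3μF, Q=7μC, V=2.33V), C5(1μF, Q=0μC, V=0.00V)
Op 1: CLOSE 4-3: Q_total=13.00, C_total=6.00, V=2.17; Q4=6.50, Q3=6.50; dissipated=0.083
Op 2: GROUND 5: Q5=0; energy lost=0.000
Op 3: CLOSE 5-1: Q_total=10.00, C_total=6.00, V=1.67; Q5=1.67, Q1=8.33; dissipated=1.667
Op 4: GROUND 3: Q3=0; energy lost=7.042
Final charges: Q1=8.33, Q2=18.00, Q3=0.00, Q4=6.50, Q5=1.67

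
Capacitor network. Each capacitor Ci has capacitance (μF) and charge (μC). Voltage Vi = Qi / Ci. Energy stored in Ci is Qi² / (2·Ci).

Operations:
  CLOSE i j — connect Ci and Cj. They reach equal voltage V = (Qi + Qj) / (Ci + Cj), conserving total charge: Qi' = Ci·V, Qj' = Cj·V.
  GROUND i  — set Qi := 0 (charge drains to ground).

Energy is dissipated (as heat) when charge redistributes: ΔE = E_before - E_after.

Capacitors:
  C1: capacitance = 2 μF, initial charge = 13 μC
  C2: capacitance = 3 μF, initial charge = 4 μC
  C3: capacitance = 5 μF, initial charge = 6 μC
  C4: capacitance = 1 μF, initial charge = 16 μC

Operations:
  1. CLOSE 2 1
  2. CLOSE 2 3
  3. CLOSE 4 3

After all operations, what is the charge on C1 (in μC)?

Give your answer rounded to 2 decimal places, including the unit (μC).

Initial: C1(2μF, Q=13μC, V=6.50V), C2(3μF, Q=4μC, V=1.33V), C3(5μF, Q=6μC, V=1.20V), C4(1μF, Q=16μC, V=16.00V)
Op 1: CLOSE 2-1: Q_total=17.00, C_total=5.00, V=3.40; Q2=10.20, Q1=6.80; dissipated=16.017
Op 2: CLOSE 2-3: Q_total=16.20, C_total=8.00, V=2.02; Q2=6.08, Q3=10.12; dissipated=4.537
Op 3: CLOSE 4-3: Q_total=26.12, C_total=6.00, V=4.35; Q4=4.35, Q3=21.77; dissipated=81.375
Final charges: Q1=6.80, Q2=6.08, Q3=21.77, Q4=4.35

Answer: 6.80 μC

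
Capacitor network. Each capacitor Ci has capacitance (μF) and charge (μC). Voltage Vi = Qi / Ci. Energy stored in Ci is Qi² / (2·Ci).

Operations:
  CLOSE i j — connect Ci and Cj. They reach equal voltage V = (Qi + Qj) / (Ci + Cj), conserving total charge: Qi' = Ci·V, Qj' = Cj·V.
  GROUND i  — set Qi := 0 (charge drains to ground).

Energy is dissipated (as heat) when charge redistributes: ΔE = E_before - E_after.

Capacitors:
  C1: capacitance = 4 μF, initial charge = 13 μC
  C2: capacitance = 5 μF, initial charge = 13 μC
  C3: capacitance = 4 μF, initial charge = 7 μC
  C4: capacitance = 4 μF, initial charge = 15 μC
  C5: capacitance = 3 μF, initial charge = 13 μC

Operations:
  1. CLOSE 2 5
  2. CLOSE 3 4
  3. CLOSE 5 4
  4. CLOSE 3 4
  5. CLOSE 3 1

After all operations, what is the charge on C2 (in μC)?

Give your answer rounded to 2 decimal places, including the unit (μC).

Initial: C1(4μF, Q=13μC, V=3.25V), C2(5μF, Q=13μC, V=2.60V), C3(4μF, Q=7μC, V=1.75V), C4(4μF, Q=15μC, V=3.75V), C5(3μF, Q=13μC, V=4.33V)
Op 1: CLOSE 2-5: Q_total=26.00, C_total=8.00, V=3.25; Q2=16.25, Q5=9.75; dissipated=2.817
Op 2: CLOSE 3-4: Q_total=22.00, C_total=8.00, V=2.75; Q3=11.00, Q4=11.00; dissipated=4.000
Op 3: CLOSE 5-4: Q_total=20.75, C_total=7.00, V=2.96; Q5=8.89, Q4=11.86; dissipated=0.214
Op 4: CLOSE 3-4: Q_total=22.86, C_total=8.00, V=2.86; Q3=11.43, Q4=11.43; dissipated=0.046
Op 5: CLOSE 3-1: Q_total=24.43, C_total=8.00, V=3.05; Q3=12.21, Q1=12.21; dissipated=0.154
Final charges: Q1=12.21, Q2=16.25, Q3=12.21, Q4=11.43, Q5=8.89

Answer: 16.25 μC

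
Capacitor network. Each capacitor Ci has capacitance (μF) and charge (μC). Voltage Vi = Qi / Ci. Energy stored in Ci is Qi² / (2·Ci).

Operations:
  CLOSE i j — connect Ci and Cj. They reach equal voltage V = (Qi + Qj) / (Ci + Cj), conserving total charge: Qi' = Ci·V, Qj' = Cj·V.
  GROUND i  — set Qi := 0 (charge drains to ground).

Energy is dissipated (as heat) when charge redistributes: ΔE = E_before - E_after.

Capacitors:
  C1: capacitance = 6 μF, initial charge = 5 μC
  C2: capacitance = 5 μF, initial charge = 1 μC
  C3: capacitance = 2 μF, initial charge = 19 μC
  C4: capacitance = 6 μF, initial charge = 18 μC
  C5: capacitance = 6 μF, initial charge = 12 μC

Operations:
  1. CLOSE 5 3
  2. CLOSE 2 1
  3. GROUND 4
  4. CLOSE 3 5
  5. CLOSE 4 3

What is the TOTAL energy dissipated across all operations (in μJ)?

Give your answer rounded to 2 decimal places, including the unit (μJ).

Initial: C1(6μF, Q=5μC, V=0.83V), C2(5μF, Q=1μC, V=0.20V), C3(2μF, Q=19μC, V=9.50V), C4(6μF, Q=18μC, V=3.00V), C5(6μF, Q=12μC, V=2.00V)
Op 1: CLOSE 5-3: Q_total=31.00, C_total=8.00, V=3.88; Q5=23.25, Q3=7.75; dissipated=42.188
Op 2: CLOSE 2-1: Q_total=6.00, C_total=11.00, V=0.55; Q2=2.73, Q1=3.27; dissipated=0.547
Op 3: GROUND 4: Q4=0; energy lost=27.000
Op 4: CLOSE 3-5: Q_total=31.00, C_total=8.00, V=3.88; Q3=7.75, Q5=23.25; dissipated=0.000
Op 5: CLOSE 4-3: Q_total=7.75, C_total=8.00, V=0.97; Q4=5.81, Q3=1.94; dissipated=11.262
Total dissipated: 80.996 μJ

Answer: 81.00 μJ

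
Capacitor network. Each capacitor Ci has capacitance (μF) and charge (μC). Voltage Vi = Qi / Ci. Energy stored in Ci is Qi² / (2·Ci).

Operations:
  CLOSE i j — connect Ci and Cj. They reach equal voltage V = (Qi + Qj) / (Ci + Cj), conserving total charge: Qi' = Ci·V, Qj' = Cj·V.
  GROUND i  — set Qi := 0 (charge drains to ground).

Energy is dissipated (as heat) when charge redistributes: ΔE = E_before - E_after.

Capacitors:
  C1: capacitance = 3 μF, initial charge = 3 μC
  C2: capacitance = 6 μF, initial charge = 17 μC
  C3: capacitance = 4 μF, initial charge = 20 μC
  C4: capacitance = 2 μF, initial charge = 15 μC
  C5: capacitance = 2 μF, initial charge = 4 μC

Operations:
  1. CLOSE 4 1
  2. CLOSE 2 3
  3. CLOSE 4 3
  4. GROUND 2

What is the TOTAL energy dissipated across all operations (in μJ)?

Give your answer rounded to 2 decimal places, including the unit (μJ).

Answer: 72.06 μJ

Derivation:
Initial: C1(3μF, Q=3μC, V=1.00V), C2(6μF, Q=17μC, V=2.83V), C3(4μF, Q=20μC, V=5.00V), C4(2μF, Q=15μC, V=7.50V), C5(2μF, Q=4μC, V=2.00V)
Op 1: CLOSE 4-1: Q_total=18.00, C_total=5.00, V=3.60; Q4=7.20, Q1=10.80; dissipated=25.350
Op 2: CLOSE 2-3: Q_total=37.00, C_total=10.00, V=3.70; Q2=22.20, Q3=14.80; dissipated=5.633
Op 3: CLOSE 4-3: Q_total=22.00, C_total=6.00, V=3.67; Q4=7.33, Q3=14.67; dissipated=0.007
Op 4: GROUND 2: Q2=0; energy lost=41.070
Total dissipated: 72.060 μJ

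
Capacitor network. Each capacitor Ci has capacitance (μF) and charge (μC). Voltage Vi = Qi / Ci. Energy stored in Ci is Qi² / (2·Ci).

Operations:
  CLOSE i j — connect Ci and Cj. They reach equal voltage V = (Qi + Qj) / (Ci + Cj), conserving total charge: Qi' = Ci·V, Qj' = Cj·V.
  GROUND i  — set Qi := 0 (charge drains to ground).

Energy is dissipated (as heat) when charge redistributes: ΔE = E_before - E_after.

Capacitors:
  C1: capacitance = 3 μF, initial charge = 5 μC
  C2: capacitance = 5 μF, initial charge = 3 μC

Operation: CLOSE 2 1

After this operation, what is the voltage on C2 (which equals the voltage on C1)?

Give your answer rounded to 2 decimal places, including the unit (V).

Initial: C1(3μF, Q=5μC, V=1.67V), C2(5μF, Q=3μC, V=0.60V)
Op 1: CLOSE 2-1: Q_total=8.00, C_total=8.00, V=1.00; Q2=5.00, Q1=3.00; dissipated=1.067

Answer: 1.00 V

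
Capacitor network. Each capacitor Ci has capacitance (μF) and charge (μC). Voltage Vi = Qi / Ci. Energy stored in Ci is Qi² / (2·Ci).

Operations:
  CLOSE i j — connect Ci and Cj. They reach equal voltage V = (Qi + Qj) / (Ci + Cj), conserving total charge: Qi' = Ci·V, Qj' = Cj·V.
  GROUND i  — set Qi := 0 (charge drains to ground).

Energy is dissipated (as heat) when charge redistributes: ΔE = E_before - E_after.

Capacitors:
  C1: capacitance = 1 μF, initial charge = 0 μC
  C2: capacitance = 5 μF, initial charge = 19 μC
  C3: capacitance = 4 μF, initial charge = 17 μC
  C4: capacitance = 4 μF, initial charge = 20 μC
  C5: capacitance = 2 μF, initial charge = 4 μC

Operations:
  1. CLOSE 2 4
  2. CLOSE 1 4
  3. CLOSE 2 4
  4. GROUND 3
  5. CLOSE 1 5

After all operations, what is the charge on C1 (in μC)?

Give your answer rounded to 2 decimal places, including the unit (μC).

Answer: 2.49 μC

Derivation:
Initial: C1(1μF, Q=0μC, V=0.00V), C2(5μF, Q=19μC, V=3.80V), C3(4μF, Q=17μC, V=4.25V), C4(4μF, Q=20μC, V=5.00V), C5(2μF, Q=4μC, V=2.00V)
Op 1: CLOSE 2-4: Q_total=39.00, C_total=9.00, V=4.33; Q2=21.67, Q4=17.33; dissipated=1.600
Op 2: CLOSE 1-4: Q_total=17.33, C_total=5.00, V=3.47; Q1=3.47, Q4=13.87; dissipated=7.511
Op 3: CLOSE 2-4: Q_total=35.53, C_total=9.00, V=3.95; Q2=19.74, Q4=15.79; dissipated=0.835
Op 4: GROUND 3: Q3=0; energy lost=36.125
Op 5: CLOSE 1-5: Q_total=7.47, C_total=3.00, V=2.49; Q1=2.49, Q5=4.98; dissipated=0.717
Final charges: Q1=2.49, Q2=19.74, Q3=0.00, Q4=15.79, Q5=4.98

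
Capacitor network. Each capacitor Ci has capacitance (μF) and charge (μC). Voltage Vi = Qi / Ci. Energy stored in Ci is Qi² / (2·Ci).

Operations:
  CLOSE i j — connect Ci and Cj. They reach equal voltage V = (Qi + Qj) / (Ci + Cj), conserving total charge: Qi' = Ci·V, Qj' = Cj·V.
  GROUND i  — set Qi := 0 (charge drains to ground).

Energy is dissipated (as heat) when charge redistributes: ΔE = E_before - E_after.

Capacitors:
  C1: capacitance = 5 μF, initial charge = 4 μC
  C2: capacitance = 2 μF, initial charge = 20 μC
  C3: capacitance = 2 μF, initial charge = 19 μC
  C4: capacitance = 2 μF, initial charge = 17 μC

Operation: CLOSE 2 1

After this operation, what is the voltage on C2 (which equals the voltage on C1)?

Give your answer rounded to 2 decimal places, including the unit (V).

Answer: 3.43 V

Derivation:
Initial: C1(5μF, Q=4μC, V=0.80V), C2(2μF, Q=20μC, V=10.00V), C3(2μF, Q=19μC, V=9.50V), C4(2μF, Q=17μC, V=8.50V)
Op 1: CLOSE 2-1: Q_total=24.00, C_total=7.00, V=3.43; Q2=6.86, Q1=17.14; dissipated=60.457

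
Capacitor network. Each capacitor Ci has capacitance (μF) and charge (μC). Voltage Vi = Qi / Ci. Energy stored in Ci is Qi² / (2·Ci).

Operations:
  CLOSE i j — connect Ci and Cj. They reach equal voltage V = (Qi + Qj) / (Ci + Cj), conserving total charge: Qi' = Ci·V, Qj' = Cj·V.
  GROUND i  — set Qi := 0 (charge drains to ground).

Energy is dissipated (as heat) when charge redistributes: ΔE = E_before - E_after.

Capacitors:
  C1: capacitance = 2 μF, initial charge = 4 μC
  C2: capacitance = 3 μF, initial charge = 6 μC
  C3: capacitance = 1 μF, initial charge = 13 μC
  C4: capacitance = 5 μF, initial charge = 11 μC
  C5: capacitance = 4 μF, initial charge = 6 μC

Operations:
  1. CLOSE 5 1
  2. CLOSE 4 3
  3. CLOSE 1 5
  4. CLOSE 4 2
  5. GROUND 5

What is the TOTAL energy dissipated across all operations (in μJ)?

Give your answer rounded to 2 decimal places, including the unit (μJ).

Answer: 58.07 μJ

Derivation:
Initial: C1(2μF, Q=4μC, V=2.00V), C2(3μF, Q=6μC, V=2.00V), C3(1μF, Q=13μC, V=13.00V), C4(5μF, Q=11μC, V=2.20V), C5(4μF, Q=6μC, V=1.50V)
Op 1: CLOSE 5-1: Q_total=10.00, C_total=6.00, V=1.67; Q5=6.67, Q1=3.33; dissipated=0.167
Op 2: CLOSE 4-3: Q_total=24.00, C_total=6.00, V=4.00; Q4=20.00, Q3=4.00; dissipated=48.600
Op 3: CLOSE 1-5: Q_total=10.00, C_total=6.00, V=1.67; Q1=3.33, Q5=6.67; dissipated=0.000
Op 4: CLOSE 4-2: Q_total=26.00, C_total=8.00, V=3.25; Q4=16.25, Q2=9.75; dissipated=3.750
Op 5: GROUND 5: Q5=0; energy lost=5.556
Total dissipated: 58.072 μJ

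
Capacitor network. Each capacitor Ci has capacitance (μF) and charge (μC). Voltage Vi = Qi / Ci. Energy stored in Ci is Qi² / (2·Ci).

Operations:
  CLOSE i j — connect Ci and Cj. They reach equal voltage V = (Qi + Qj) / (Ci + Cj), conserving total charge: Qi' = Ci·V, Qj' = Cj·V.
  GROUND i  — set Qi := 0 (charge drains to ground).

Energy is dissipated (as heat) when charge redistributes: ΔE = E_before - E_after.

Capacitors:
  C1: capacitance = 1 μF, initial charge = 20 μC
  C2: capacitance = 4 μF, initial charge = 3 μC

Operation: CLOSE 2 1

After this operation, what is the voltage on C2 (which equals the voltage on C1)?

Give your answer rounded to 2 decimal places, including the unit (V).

Initial: C1(1μF, Q=20μC, V=20.00V), C2(4μF, Q=3μC, V=0.75V)
Op 1: CLOSE 2-1: Q_total=23.00, C_total=5.00, V=4.60; Q2=18.40, Q1=4.60; dissipated=148.225

Answer: 4.60 V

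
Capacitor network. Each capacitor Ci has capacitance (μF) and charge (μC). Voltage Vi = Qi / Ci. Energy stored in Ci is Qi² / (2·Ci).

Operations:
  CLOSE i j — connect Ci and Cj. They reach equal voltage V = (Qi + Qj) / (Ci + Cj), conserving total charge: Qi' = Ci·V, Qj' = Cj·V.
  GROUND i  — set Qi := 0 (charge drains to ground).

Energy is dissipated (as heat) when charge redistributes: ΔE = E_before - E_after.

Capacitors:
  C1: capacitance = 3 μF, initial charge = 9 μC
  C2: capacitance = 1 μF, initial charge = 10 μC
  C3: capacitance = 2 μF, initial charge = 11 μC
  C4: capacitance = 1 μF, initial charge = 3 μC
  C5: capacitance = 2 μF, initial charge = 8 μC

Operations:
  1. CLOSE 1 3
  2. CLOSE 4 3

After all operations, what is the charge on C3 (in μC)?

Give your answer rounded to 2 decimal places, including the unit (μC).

Initial: C1(3μF, Q=9μC, V=3.00V), C2(1μF, Q=10μC, V=10.00V), C3(2μF, Q=11μC, V=5.50V), C4(1μF, Q=3μC, V=3.00V), C5(2μF, Q=8μC, V=4.00V)
Op 1: CLOSE 1-3: Q_total=20.00, C_total=5.00, V=4.00; Q1=12.00, Q3=8.00; dissipated=3.750
Op 2: CLOSE 4-3: Q_total=11.00, C_total=3.00, V=3.67; Q4=3.67, Q3=7.33; dissipated=0.333
Final charges: Q1=12.00, Q2=10.00, Q3=7.33, Q4=3.67, Q5=8.00

Answer: 7.33 μC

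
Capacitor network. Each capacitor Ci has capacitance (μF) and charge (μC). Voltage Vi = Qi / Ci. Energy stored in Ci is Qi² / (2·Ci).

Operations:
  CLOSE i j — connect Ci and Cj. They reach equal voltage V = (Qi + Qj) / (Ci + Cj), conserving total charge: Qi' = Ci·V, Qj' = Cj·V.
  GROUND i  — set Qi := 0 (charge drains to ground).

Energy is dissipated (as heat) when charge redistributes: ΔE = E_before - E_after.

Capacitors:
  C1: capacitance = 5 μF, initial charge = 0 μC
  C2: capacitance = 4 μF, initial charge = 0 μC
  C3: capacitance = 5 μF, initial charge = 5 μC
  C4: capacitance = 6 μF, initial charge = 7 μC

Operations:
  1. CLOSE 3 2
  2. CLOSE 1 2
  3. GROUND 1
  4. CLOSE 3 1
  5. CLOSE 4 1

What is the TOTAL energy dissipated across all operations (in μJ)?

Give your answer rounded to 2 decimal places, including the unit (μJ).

Answer: 3.07 μJ

Derivation:
Initial: C1(5μF, Q=0μC, V=0.00V), C2(4μF, Q=0μC, V=0.00V), C3(5μF, Q=5μC, V=1.00V), C4(6μF, Q=7μC, V=1.17V)
Op 1: CLOSE 3-2: Q_total=5.00, C_total=9.00, V=0.56; Q3=2.78, Q2=2.22; dissipated=1.111
Op 2: CLOSE 1-2: Q_total=2.22, C_total=9.00, V=0.25; Q1=1.23, Q2=0.99; dissipated=0.343
Op 3: GROUND 1: Q1=0; energy lost=0.152
Op 4: CLOSE 3-1: Q_total=2.78, C_total=10.00, V=0.28; Q3=1.39, Q1=1.39; dissipated=0.386
Op 5: CLOSE 4-1: Q_total=8.39, C_total=11.00, V=0.76; Q4=4.58, Q1=3.81; dissipated=1.077
Total dissipated: 3.070 μJ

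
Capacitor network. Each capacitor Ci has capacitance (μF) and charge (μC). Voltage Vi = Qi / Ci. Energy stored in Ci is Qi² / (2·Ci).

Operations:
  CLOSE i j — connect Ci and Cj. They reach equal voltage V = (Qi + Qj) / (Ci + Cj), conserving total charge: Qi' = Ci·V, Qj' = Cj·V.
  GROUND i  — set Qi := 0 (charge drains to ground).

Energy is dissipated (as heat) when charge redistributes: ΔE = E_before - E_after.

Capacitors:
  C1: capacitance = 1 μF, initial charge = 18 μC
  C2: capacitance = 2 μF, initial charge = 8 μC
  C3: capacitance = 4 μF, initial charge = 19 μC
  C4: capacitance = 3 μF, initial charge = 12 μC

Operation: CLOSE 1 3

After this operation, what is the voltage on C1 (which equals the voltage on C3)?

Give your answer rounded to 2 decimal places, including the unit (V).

Initial: C1(1μF, Q=18μC, V=18.00V), C2(2μF, Q=8μC, V=4.00V), C3(4μF, Q=19μC, V=4.75V), C4(3μF, Q=12μC, V=4.00V)
Op 1: CLOSE 1-3: Q_total=37.00, C_total=5.00, V=7.40; Q1=7.40, Q3=29.60; dissipated=70.225

Answer: 7.40 V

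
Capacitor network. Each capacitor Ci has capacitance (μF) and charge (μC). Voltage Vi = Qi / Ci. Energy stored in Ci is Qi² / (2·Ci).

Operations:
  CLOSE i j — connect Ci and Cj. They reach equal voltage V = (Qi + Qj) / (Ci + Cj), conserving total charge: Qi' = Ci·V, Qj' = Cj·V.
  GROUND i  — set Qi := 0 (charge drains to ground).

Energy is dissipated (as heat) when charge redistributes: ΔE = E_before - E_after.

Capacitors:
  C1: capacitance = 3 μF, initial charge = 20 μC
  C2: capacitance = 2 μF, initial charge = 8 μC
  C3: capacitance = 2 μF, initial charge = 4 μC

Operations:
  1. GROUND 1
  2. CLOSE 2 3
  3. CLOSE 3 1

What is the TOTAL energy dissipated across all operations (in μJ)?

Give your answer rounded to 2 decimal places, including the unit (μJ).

Answer: 74.07 μJ

Derivation:
Initial: C1(3μF, Q=20μC, V=6.67V), C2(2μF, Q=8μC, V=4.00V), C3(2μF, Q=4μC, V=2.00V)
Op 1: GROUND 1: Q1=0; energy lost=66.667
Op 2: CLOSE 2-3: Q_total=12.00, C_total=4.00, V=3.00; Q2=6.00, Q3=6.00; dissipated=2.000
Op 3: CLOSE 3-1: Q_total=6.00, C_total=5.00, V=1.20; Q3=2.40, Q1=3.60; dissipated=5.400
Total dissipated: 74.067 μJ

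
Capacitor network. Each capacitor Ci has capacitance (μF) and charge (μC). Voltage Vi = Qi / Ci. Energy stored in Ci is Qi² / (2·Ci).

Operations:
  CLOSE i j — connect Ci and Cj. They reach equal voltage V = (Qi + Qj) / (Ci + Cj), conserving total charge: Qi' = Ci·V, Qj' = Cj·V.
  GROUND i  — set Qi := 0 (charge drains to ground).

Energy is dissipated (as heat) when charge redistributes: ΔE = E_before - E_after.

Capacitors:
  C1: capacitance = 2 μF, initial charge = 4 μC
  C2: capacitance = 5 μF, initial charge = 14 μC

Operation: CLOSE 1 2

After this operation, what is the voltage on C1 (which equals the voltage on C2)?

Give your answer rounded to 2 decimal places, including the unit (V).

Answer: 2.57 V

Derivation:
Initial: C1(2μF, Q=4μC, V=2.00V), C2(5μF, Q=14μC, V=2.80V)
Op 1: CLOSE 1-2: Q_total=18.00, C_total=7.00, V=2.57; Q1=5.14, Q2=12.86; dissipated=0.457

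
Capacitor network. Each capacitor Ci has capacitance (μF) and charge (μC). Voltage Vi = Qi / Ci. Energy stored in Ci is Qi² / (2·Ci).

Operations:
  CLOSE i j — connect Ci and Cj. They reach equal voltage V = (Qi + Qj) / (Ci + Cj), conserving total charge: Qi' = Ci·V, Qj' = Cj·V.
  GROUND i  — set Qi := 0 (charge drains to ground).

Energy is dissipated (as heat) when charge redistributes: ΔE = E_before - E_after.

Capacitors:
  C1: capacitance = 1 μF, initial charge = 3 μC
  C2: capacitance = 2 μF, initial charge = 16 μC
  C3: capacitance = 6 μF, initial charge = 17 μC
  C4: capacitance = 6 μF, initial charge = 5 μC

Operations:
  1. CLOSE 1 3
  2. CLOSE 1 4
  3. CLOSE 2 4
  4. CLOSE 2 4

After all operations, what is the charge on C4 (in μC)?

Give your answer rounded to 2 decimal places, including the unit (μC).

Answer: 17.05 μC

Derivation:
Initial: C1(1μF, Q=3μC, V=3.00V), C2(2μF, Q=16μC, V=8.00V), C3(6μF, Q=17μC, V=2.83V), C4(6μF, Q=5μC, V=0.83V)
Op 1: CLOSE 1-3: Q_total=20.00, C_total=7.00, V=2.86; Q1=2.86, Q3=17.14; dissipated=0.012
Op 2: CLOSE 1-4: Q_total=7.86, C_total=7.00, V=1.12; Q1=1.12, Q4=6.73; dissipated=1.755
Op 3: CLOSE 2-4: Q_total=22.73, C_total=8.00, V=2.84; Q2=5.68, Q4=17.05; dissipated=35.476
Op 4: CLOSE 2-4: Q_total=22.73, C_total=8.00, V=2.84; Q2=5.68, Q4=17.05; dissipated=0.000
Final charges: Q1=1.12, Q2=5.68, Q3=17.14, Q4=17.05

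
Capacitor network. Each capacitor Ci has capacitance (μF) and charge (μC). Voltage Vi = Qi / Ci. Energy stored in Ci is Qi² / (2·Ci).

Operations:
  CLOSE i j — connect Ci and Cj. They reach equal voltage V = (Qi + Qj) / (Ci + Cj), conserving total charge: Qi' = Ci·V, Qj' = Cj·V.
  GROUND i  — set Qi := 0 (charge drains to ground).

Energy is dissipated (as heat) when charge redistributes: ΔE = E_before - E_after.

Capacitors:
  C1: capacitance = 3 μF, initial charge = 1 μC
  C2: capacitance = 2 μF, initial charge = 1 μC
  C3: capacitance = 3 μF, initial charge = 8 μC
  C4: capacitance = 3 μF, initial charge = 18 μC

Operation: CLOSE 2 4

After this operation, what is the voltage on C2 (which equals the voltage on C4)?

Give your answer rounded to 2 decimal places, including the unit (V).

Answer: 3.80 V

Derivation:
Initial: C1(3μF, Q=1μC, V=0.33V), C2(2μF, Q=1μC, V=0.50V), C3(3μF, Q=8μC, V=2.67V), C4(3μF, Q=18μC, V=6.00V)
Op 1: CLOSE 2-4: Q_total=19.00, C_total=5.00, V=3.80; Q2=7.60, Q4=11.40; dissipated=18.150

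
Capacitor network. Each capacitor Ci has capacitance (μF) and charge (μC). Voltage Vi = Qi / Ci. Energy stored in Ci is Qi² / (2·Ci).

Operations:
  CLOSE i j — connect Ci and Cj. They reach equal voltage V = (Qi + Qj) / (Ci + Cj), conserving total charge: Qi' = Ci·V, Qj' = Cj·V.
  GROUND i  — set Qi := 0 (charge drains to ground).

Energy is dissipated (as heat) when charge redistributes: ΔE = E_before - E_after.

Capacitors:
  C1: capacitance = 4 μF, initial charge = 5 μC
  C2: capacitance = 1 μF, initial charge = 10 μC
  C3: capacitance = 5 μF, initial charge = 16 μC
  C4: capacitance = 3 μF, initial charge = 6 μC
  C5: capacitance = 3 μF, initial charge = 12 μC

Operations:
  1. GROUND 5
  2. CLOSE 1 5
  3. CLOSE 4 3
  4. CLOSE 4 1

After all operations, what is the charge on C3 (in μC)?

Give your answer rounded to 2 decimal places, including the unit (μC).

Answer: 13.75 μC

Derivation:
Initial: C1(4μF, Q=5μC, V=1.25V), C2(1μF, Q=10μC, V=10.00V), C3(5μF, Q=16μC, V=3.20V), C4(3μF, Q=6μC, V=2.00V), C5(3μF, Q=12μC, V=4.00V)
Op 1: GROUND 5: Q5=0; energy lost=24.000
Op 2: CLOSE 1-5: Q_total=5.00, C_total=7.00, V=0.71; Q1=2.86, Q5=2.14; dissipated=1.339
Op 3: CLOSE 4-3: Q_total=22.00, C_total=8.00, V=2.75; Q4=8.25, Q3=13.75; dissipated=1.350
Op 4: CLOSE 4-1: Q_total=11.11, C_total=7.00, V=1.59; Q4=4.76, Q1=6.35; dissipated=3.552
Final charges: Q1=6.35, Q2=10.00, Q3=13.75, Q4=4.76, Q5=2.14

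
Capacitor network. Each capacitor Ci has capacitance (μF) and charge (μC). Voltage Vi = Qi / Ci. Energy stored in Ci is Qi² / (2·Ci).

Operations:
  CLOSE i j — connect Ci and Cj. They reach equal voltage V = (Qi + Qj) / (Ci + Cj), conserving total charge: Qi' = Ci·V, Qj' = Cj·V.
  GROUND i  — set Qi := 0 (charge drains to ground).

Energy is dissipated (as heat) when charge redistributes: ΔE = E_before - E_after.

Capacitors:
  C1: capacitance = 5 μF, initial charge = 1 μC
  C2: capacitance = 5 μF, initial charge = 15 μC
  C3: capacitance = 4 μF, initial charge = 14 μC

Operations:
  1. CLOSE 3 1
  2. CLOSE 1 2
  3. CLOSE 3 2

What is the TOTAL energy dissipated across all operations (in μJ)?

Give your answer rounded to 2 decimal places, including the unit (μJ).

Answer: 14.82 μJ

Derivation:
Initial: C1(5μF, Q=1μC, V=0.20V), C2(5μF, Q=15μC, V=3.00V), C3(4μF, Q=14μC, V=3.50V)
Op 1: CLOSE 3-1: Q_total=15.00, C_total=9.00, V=1.67; Q3=6.67, Q1=8.33; dissipated=12.100
Op 2: CLOSE 1-2: Q_total=23.33, C_total=10.00, V=2.33; Q1=11.67, Q2=11.67; dissipated=2.222
Op 3: CLOSE 3-2: Q_total=18.33, C_total=9.00, V=2.04; Q3=8.15, Q2=10.19; dissipated=0.494
Total dissipated: 14.816 μJ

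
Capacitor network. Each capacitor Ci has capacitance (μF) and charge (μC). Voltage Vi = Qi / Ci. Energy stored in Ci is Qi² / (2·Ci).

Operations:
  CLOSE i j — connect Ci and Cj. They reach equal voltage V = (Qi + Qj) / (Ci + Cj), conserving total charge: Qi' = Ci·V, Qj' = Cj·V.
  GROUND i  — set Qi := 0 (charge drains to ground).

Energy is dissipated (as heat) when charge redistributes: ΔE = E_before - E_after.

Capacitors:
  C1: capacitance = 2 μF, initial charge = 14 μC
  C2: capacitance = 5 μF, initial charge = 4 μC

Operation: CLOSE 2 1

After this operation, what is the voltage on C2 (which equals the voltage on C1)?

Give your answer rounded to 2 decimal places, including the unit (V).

Initial: C1(2μF, Q=14μC, V=7.00V), C2(5μF, Q=4μC, V=0.80V)
Op 1: CLOSE 2-1: Q_total=18.00, C_total=7.00, V=2.57; Q2=12.86, Q1=5.14; dissipated=27.457

Answer: 2.57 V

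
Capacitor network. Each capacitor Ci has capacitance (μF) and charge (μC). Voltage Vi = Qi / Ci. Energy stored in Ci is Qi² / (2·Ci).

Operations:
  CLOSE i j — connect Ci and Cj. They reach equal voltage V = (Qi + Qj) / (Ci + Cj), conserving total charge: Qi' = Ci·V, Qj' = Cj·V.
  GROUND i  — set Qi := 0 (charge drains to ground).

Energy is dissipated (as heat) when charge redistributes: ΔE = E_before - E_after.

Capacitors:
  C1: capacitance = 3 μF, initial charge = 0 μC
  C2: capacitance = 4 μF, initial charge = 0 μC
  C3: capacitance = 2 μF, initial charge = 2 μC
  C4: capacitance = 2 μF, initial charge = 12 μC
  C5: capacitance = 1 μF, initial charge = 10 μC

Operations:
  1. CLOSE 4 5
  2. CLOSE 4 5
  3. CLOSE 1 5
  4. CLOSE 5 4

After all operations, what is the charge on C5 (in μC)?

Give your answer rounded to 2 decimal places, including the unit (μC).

Initial: C1(3μF, Q=0μC, V=0.00V), C2(4μF, Q=0μC, V=0.00V), C3(2μF, Q=2μC, V=1.00V), C4(2μF, Q=12μC, V=6.00V), C5(1μF, Q=10μC, V=10.00V)
Op 1: CLOSE 4-5: Q_total=22.00, C_total=3.00, V=7.33; Q4=14.67, Q5=7.33; dissipated=5.333
Op 2: CLOSE 4-5: Q_total=22.00, C_total=3.00, V=7.33; Q4=14.67, Q5=7.33; dissipated=0.000
Op 3: CLOSE 1-5: Q_total=7.33, C_total=4.00, V=1.83; Q1=5.50, Q5=1.83; dissipated=20.167
Op 4: CLOSE 5-4: Q_total=16.50, C_total=3.00, V=5.50; Q5=5.50, Q4=11.00; dissipated=10.083
Final charges: Q1=5.50, Q2=0.00, Q3=2.00, Q4=11.00, Q5=5.50

Answer: 5.50 μC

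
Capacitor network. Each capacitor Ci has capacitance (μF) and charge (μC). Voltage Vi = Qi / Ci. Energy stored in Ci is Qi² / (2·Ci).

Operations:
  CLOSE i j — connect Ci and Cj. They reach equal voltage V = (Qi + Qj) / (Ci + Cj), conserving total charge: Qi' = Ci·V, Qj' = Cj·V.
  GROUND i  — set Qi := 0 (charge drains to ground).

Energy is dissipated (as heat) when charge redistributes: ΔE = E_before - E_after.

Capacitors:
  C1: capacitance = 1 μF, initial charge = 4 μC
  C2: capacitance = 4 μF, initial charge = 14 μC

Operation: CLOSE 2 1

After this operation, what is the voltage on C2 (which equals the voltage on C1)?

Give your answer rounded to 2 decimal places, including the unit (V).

Answer: 3.60 V

Derivation:
Initial: C1(1μF, Q=4μC, V=4.00V), C2(4μF, Q=14μC, V=3.50V)
Op 1: CLOSE 2-1: Q_total=18.00, C_total=5.00, V=3.60; Q2=14.40, Q1=3.60; dissipated=0.100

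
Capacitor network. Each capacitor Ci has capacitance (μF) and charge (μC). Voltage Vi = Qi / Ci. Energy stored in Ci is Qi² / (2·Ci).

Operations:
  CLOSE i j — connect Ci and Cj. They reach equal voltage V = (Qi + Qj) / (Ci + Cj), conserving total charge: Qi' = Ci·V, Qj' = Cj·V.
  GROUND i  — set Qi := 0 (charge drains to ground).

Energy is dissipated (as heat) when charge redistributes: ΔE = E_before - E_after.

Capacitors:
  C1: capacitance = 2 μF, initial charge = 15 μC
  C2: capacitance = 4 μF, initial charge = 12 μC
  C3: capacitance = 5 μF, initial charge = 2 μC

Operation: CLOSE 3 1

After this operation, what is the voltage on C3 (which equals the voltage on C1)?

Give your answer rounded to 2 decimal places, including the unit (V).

Answer: 2.43 V

Derivation:
Initial: C1(2μF, Q=15μC, V=7.50V), C2(4μF, Q=12μC, V=3.00V), C3(5μF, Q=2μC, V=0.40V)
Op 1: CLOSE 3-1: Q_total=17.00, C_total=7.00, V=2.43; Q3=12.14, Q1=4.86; dissipated=36.007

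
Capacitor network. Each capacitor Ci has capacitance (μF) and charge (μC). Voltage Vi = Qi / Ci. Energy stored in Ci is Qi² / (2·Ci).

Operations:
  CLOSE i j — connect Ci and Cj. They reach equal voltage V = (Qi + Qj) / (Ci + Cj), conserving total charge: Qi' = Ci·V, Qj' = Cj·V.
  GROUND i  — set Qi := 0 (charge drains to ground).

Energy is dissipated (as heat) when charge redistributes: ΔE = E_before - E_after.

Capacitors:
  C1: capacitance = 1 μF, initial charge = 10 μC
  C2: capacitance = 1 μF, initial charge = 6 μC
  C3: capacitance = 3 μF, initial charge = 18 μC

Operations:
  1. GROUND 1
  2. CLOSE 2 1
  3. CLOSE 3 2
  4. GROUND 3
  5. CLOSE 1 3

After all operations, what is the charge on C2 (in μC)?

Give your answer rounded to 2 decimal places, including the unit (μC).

Answer: 5.25 μC

Derivation:
Initial: C1(1μF, Q=10μC, V=10.00V), C2(1μF, Q=6μC, V=6.00V), C3(3μF, Q=18μC, V=6.00V)
Op 1: GROUND 1: Q1=0; energy lost=50.000
Op 2: CLOSE 2-1: Q_total=6.00, C_total=2.00, V=3.00; Q2=3.00, Q1=3.00; dissipated=9.000
Op 3: CLOSE 3-2: Q_total=21.00, C_total=4.00, V=5.25; Q3=15.75, Q2=5.25; dissipated=3.375
Op 4: GROUND 3: Q3=0; energy lost=41.344
Op 5: CLOSE 1-3: Q_total=3.00, C_total=4.00, V=0.75; Q1=0.75, Q3=2.25; dissipated=3.375
Final charges: Q1=0.75, Q2=5.25, Q3=2.25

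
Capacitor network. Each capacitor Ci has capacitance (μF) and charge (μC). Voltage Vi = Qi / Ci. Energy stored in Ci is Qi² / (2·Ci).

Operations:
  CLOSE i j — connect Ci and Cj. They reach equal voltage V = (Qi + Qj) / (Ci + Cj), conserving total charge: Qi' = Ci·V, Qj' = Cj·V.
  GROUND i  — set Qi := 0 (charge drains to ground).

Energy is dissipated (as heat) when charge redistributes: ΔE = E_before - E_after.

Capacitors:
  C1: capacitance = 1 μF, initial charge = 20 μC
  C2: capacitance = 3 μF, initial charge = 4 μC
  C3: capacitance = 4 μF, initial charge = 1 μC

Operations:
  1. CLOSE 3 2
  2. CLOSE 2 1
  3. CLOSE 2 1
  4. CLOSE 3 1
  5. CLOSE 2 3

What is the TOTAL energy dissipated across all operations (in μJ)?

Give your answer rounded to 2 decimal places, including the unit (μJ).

Answer: 162.53 μJ

Derivation:
Initial: C1(1μF, Q=20μC, V=20.00V), C2(3μF, Q=4μC, V=1.33V), C3(4μF, Q=1μC, V=0.25V)
Op 1: CLOSE 3-2: Q_total=5.00, C_total=7.00, V=0.71; Q3=2.86, Q2=2.14; dissipated=1.006
Op 2: CLOSE 2-1: Q_total=22.14, C_total=4.00, V=5.54; Q2=16.61, Q1=5.54; dissipated=139.477
Op 3: CLOSE 2-1: Q_total=22.14, C_total=4.00, V=5.54; Q2=16.61, Q1=5.54; dissipated=0.000
Op 4: CLOSE 3-1: Q_total=8.39, C_total=5.00, V=1.68; Q3=6.71, Q1=1.68; dissipated=9.298
Op 5: CLOSE 2-3: Q_total=23.32, C_total=7.00, V=3.33; Q2=9.99, Q3=13.33; dissipated=12.752
Total dissipated: 162.534 μJ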